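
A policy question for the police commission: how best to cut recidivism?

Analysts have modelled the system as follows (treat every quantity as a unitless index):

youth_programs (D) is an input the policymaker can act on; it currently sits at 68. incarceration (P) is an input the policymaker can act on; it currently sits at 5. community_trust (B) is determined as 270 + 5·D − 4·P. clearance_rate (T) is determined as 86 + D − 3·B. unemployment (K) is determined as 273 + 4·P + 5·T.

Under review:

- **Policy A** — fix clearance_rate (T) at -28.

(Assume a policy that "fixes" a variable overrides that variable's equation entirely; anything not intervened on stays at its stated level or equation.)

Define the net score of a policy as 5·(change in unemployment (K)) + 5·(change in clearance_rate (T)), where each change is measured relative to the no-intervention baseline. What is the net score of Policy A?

47640

Baseline:
  D = 68
  P = 5
  B = 270 + 5·68 − 4·5 = 590
  T = 86 + 68 − 3·590 = -1616
  K = 273 + 4·5 + 5·(-1616) = -7787
Policy A (T := -28):
  D = 68
  P = 5
  B = 270 + 5·68 − 4·5 = 590
  T = -28
  K = 273 + 4·5 + 5·(-28) = 153
ΔK = 153 − (-7787) = 7940; ΔT = -28 − (-1616) = 1588
Score = 5·7940 + 5·1588 = 47640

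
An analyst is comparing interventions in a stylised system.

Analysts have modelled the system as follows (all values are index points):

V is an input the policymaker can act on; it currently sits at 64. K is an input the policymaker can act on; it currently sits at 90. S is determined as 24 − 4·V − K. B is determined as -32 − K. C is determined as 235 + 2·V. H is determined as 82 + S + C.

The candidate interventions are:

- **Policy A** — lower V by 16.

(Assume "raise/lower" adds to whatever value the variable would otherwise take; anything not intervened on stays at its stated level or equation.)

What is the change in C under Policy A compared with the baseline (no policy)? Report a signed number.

Baseline:
  V = 64
  C = 235 + 2·64 = 363
Policy A (V − 16):
  V = 64 − 16 = 48
  C = 235 + 2·48 = 331
Change in C: 331 − 363 = -32

-32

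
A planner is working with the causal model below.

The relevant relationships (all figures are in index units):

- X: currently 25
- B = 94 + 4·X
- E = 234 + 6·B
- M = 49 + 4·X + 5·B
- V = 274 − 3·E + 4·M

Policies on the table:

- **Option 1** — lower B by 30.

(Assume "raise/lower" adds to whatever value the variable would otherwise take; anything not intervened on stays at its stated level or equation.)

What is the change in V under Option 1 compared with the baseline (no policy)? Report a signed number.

-60

Baseline:
  X = 25
  B = 94 + 4·25 = 194
  E = 234 + 6·194 = 1398
  M = 49 + 4·25 + 5·194 = 1119
  V = 274 − 3·1398 + 4·1119 = 556
Option 1 (B − 30):
  X = 25
  B = 94 + 4·25 (−30 from intervention) = 164
  E = 234 + 6·164 = 1218
  M = 49 + 4·25 + 5·164 = 969
  V = 274 − 3·1218 + 4·969 = 496
Change in V: 496 − 556 = -60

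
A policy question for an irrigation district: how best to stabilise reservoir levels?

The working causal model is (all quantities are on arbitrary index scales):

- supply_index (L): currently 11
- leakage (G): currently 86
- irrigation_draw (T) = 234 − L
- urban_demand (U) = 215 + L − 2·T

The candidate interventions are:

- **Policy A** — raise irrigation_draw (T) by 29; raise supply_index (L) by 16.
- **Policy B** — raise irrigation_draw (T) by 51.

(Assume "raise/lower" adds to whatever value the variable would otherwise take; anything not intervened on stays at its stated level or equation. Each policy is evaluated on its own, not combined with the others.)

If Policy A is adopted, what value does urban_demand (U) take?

Policy A (T + 29, L + 16):
  L = 11 + 16 = 27
  T = 234 − 27 (+29 from intervention) = 236
  U = 215 + 27 − 2·236 = -230

-230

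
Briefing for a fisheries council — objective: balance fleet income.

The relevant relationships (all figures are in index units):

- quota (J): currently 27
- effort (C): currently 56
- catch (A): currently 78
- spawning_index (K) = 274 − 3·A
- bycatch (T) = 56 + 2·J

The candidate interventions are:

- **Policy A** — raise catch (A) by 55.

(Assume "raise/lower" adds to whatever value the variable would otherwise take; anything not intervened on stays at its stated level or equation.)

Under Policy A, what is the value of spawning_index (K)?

Policy A (A + 55):
  A = 78 + 55 = 133
  K = 274 − 3·133 = -125

-125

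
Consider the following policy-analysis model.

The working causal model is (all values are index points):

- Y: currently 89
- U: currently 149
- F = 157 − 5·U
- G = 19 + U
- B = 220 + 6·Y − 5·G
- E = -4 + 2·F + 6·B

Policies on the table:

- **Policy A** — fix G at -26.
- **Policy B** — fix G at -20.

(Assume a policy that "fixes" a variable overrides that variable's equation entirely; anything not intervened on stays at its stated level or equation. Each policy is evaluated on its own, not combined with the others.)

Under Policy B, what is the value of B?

854

Policy B (G := -20):
  Y = 89
  U = 149
  G = -20
  B = 220 + 6·89 − 5·(-20) = 854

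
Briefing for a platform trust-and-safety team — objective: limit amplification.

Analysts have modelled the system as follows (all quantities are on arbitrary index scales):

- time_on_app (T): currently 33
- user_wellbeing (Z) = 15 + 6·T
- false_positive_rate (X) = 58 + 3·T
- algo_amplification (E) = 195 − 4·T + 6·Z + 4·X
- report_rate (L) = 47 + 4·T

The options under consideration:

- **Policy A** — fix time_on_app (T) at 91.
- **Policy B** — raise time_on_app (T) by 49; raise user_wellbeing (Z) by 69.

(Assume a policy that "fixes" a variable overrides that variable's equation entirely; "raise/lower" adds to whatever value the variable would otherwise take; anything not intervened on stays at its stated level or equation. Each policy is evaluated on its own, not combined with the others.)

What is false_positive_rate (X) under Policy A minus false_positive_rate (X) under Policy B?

Policy A (T := 91):
  T = 91
  X = 58 + 3·91 = 331
Policy B (T + 49, Z + 69):
  T = 33 + 49 = 82
  X = 58 + 3·82 = 304
X: 331 − 304 = 27

27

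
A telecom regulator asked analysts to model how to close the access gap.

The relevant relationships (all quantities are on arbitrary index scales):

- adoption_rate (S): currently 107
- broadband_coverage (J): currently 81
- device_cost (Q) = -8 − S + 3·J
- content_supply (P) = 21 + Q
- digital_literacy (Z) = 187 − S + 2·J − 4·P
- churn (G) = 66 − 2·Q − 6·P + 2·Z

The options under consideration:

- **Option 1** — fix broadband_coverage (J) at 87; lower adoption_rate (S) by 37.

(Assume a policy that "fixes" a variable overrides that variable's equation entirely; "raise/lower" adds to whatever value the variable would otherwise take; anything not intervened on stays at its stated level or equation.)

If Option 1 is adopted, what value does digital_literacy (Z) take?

Option 1 (J := 87, S − 37):
  S = 107 − 37 = 70
  J = 87
  Q = -8 − 70 + 3·87 = 183
  P = 21 + 183 = 204
  Z = 187 − 70 + 2·87 − 4·204 = -525

-525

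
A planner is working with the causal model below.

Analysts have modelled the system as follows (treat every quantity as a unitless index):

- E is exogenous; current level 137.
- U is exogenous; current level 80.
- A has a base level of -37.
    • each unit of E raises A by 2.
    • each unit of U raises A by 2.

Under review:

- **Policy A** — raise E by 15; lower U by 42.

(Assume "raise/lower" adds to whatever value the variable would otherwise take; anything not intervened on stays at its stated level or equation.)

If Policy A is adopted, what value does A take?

343

Policy A (E + 15, U − 42):
  E = 137 + 15 = 152
  U = 80 − 42 = 38
  A = -37 + 2·152 + 2·38 = 343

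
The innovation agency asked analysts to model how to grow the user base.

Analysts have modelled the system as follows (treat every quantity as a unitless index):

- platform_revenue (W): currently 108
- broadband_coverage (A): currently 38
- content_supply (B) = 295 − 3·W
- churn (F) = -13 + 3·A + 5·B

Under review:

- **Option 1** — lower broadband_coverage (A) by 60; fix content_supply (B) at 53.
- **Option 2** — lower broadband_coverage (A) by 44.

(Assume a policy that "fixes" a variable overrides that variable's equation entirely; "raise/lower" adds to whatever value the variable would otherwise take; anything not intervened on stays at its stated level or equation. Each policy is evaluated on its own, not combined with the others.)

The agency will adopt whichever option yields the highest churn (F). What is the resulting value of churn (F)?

186

Option 1 (A − 60, B := 53):
  W = 108
  A = 38 − 60 = -22
  B = 53
  F = -13 + 3·(-22) + 5·53 = 186
Option 2 (A − 44):
  W = 108
  A = 38 − 44 = -6
  B = 295 − 3·108 = -29
  F = -13 + 3·(-6) + 5·(-29) = -176
Comparing — Option 1: F=186, Option 2: F=-176. Highest is 186 (Option 1).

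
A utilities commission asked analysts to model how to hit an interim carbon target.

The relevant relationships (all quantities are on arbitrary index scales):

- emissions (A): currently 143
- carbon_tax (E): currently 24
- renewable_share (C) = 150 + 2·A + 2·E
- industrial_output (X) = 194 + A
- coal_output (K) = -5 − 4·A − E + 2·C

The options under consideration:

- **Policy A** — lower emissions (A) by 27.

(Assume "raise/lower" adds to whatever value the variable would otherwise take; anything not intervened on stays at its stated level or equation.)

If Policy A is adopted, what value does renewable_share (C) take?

430

Policy A (A − 27):
  A = 143 − 27 = 116
  E = 24
  C = 150 + 2·116 + 2·24 = 430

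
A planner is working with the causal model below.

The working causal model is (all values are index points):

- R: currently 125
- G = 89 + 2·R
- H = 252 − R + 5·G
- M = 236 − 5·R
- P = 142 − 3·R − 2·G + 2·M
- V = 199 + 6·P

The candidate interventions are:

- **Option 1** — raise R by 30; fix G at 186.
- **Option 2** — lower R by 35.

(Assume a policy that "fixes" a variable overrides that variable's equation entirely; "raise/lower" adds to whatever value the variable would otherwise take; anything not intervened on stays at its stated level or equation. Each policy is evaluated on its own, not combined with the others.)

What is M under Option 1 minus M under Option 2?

Option 1 (R + 30, G := 186):
  R = 125 + 30 = 155
  M = 236 − 5·155 = -539
Option 2 (R − 35):
  R = 125 − 35 = 90
  M = 236 − 5·90 = -214
M: -539 − (-214) = -325

-325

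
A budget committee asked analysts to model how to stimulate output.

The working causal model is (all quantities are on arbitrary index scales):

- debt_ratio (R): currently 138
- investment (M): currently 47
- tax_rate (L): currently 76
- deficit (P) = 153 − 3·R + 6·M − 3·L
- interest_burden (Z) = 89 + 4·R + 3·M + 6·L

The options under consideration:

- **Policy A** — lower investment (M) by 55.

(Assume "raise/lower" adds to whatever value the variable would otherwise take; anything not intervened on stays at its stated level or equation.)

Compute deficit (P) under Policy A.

Policy A (M − 55):
  R = 138
  M = 47 − 55 = -8
  L = 76
  P = 153 − 3·138 + 6·(-8) − 3·76 = -537

-537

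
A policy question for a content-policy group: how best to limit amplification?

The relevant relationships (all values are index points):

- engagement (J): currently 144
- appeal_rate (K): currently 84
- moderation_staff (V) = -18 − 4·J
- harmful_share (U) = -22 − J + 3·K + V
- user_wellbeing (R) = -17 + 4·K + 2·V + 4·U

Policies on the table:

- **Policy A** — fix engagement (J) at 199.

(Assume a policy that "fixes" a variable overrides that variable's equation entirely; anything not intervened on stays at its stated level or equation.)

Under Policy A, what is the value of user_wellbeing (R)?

Policy A (J := 199):
  J = 199
  K = 84
  V = -18 − 4·199 = -814
  U = -22 − 199 + 3·84 + (-814) = -783
  R = -17 + 4·84 + 2·(-814) + 4·(-783) = -4441

-4441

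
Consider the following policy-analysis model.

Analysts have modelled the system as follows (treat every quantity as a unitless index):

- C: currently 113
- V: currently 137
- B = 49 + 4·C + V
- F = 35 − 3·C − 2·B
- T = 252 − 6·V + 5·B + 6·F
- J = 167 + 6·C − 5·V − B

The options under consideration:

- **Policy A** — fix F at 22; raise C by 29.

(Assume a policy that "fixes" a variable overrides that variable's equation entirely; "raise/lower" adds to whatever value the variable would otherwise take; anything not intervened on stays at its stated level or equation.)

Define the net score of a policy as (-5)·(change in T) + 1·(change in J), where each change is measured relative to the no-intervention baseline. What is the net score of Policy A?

Baseline:
  C = 113
  V = 137
  B = 49 + 4·113 + 137 = 638
  F = 35 − 3·113 − 2·638 = -1580
  T = 252 − 6·137 + 5·638 + 6·(-1580) = -6860
  J = 167 + 6·113 − 5·137 − 638 = -478
Policy A (F := 22, C + 29):
  C = 113 + 29 = 142
  V = 137
  B = 49 + 4·142 + 137 = 754
  F = 22
  T = 252 − 6·137 + 5·754 + 6·22 = 3332
  J = 167 + 6·142 − 5·137 − 754 = -420
ΔT = 3332 − (-6860) = 10192; ΔJ = -420 − (-478) = 58
Score = (-5)·10192 + 1·58 = -50902

-50902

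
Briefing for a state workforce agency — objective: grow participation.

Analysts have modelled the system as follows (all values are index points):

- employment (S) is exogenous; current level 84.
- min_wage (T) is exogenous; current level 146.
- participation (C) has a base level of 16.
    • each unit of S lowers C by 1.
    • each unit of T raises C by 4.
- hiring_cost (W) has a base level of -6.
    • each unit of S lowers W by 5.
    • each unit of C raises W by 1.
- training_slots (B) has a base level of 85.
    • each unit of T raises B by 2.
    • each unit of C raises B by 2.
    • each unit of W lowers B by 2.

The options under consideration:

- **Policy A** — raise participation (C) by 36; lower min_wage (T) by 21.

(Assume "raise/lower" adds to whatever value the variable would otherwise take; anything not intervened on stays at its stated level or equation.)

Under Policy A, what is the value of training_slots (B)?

Policy A (C + 36, T − 21):
  S = 84
  T = 146 − 21 = 125
  C = 16 − 84 + 4·125 (+36 from intervention) = 468
  W = -6 − 5·84 + 468 = 42
  B = 85 + 2·125 + 2·468 − 2·42 = 1187

1187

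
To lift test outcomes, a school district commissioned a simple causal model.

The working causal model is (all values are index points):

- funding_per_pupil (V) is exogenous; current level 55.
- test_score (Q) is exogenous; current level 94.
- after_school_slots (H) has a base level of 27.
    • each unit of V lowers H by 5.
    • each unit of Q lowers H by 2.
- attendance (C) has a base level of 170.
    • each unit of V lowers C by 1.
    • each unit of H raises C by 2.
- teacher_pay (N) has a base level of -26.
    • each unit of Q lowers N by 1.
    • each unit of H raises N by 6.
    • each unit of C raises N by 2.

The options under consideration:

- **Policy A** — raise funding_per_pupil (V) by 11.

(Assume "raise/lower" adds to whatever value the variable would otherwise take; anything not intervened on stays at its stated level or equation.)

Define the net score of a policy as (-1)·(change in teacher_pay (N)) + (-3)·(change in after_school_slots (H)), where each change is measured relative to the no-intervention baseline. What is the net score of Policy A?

737

Baseline:
  V = 55
  Q = 94
  H = 27 − 5·55 − 2·94 = -436
  C = 170 − 55 + 2·(-436) = -757
  N = -26 − 94 + 6·(-436) + 2·(-757) = -4250
Policy A (V + 11):
  V = 55 + 11 = 66
  Q = 94
  H = 27 − 5·66 − 2·94 = -491
  C = 170 − 66 + 2·(-491) = -878
  N = -26 − 94 + 6·(-491) + 2·(-878) = -4822
ΔN = -4822 − (-4250) = -572; ΔH = -491 − (-436) = -55
Score = (-1)·(-572) + (-3)·(-55) = 737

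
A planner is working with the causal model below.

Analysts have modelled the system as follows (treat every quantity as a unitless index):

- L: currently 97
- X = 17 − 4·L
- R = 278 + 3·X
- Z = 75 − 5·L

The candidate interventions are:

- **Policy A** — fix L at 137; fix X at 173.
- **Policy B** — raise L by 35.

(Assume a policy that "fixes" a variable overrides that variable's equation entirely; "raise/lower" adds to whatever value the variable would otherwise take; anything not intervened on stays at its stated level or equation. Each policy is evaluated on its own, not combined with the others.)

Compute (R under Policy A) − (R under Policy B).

Policy A (L := 137, X := 173):
  L = 137
  X = 173
  R = 278 + 3·173 = 797
Policy B (L + 35):
  L = 97 + 35 = 132
  X = 17 − 4·132 = -511
  R = 278 + 3·(-511) = -1255
R: 797 − (-1255) = 2052

2052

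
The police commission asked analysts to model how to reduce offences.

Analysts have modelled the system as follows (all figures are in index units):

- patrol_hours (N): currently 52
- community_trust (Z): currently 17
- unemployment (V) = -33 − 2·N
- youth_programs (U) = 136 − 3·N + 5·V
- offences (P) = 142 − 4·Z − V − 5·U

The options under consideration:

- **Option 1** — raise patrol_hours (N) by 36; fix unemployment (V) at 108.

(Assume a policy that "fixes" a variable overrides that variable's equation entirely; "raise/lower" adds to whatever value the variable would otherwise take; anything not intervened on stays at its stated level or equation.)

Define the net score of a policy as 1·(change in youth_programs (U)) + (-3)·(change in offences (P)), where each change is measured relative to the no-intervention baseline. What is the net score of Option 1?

18607

Baseline:
  N = 52
  Z = 17
  V = -33 − 2·52 = -137
  U = 136 − 3·52 + 5·(-137) = -705
  P = 142 − 4·17 − (-137) − 5·(-705) = 3736
Option 1 (N + 36, V := 108):
  N = 52 + 36 = 88
  Z = 17
  V = 108
  U = 136 − 3·88 + 5·108 = 412
  P = 142 − 4·17 − 108 − 5·412 = -2094
ΔU = 412 − (-705) = 1117; ΔP = -2094 − 3736 = -5830
Score = 1·1117 + (-3)·(-5830) = 18607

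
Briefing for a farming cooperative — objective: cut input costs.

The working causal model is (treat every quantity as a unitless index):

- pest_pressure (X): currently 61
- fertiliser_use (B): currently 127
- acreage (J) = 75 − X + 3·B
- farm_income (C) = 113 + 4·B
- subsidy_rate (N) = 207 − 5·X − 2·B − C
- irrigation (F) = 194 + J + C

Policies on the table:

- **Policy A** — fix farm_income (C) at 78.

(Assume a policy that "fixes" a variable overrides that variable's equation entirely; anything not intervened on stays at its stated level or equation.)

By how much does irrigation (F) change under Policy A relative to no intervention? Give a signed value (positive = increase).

-543

Baseline:
  X = 61
  B = 127
  J = 75 − 61 + 3·127 = 395
  C = 113 + 4·127 = 621
  F = 194 + 395 + 621 = 1210
Policy A (C := 78):
  X = 61
  B = 127
  J = 75 − 61 + 3·127 = 395
  C = 78
  F = 194 + 395 + 78 = 667
Change in F: 667 − 1210 = -543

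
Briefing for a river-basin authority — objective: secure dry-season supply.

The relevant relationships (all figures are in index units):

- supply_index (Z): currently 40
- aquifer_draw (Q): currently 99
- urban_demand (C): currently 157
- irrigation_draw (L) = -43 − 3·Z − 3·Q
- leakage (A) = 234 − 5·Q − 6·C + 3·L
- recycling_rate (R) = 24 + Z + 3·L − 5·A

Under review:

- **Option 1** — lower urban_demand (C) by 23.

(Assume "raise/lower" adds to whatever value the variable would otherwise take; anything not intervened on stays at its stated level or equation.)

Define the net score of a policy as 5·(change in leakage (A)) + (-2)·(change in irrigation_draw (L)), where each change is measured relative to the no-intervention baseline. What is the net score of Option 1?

690

Baseline:
  Z = 40
  Q = 99
  C = 157
  L = -43 − 3·40 − 3·99 = -460
  A = 234 − 5·99 − 6·157 + 3·(-460) = -2583
Option 1 (C − 23):
  Z = 40
  Q = 99
  C = 157 − 23 = 134
  L = -43 − 3·40 − 3·99 = -460
  A = 234 − 5·99 − 6·134 + 3·(-460) = -2445
ΔA = -2445 − (-2583) = 138; ΔL = -460 − (-460) = 0
Score = 5·138 + (-2)·0 = 690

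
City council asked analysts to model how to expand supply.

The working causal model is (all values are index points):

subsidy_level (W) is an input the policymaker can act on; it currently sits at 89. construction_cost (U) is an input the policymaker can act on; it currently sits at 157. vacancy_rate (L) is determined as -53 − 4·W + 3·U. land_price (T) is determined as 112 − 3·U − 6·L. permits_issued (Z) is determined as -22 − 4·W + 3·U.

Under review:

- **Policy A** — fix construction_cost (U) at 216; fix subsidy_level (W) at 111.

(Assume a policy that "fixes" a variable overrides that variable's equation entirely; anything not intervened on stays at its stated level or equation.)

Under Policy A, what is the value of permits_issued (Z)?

Policy A (U := 216, W := 111):
  W = 111
  U = 216
  Z = -22 − 4·111 + 3·216 = 182

182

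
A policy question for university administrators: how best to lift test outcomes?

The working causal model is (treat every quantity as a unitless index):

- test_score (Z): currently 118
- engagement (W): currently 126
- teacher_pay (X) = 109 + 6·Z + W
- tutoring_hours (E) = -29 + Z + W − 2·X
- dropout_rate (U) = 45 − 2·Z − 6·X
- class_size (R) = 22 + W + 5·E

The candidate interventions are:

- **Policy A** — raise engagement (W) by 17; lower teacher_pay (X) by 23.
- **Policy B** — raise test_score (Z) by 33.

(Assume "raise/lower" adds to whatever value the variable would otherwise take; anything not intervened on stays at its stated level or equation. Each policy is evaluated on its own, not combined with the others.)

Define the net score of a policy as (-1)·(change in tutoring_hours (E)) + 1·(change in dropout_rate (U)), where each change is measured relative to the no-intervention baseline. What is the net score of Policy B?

-891

Baseline:
  Z = 118
  W = 126
  X = 109 + 6·118 + 126 = 943
  E = -29 + 118 + 126 − 2·943 = -1671
  U = 45 − 2·118 − 6·943 = -5849
Policy B (Z + 33):
  Z = 118 + 33 = 151
  W = 126
  X = 109 + 6·151 + 126 = 1141
  E = -29 + 151 + 126 − 2·1141 = -2034
  U = 45 − 2·151 − 6·1141 = -7103
ΔE = -2034 − (-1671) = -363; ΔU = -7103 − (-5849) = -1254
Score = (-1)·(-363) + 1·(-1254) = -891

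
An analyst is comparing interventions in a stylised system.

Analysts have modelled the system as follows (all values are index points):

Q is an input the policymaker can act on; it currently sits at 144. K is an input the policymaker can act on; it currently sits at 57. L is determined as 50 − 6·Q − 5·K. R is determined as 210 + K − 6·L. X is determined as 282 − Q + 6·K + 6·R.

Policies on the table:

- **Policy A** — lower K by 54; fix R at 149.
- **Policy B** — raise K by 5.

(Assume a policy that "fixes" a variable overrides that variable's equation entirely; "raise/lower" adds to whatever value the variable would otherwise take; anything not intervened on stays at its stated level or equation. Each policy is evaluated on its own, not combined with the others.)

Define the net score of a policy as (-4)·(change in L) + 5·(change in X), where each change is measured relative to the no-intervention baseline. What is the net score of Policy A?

-204060

Baseline:
  Q = 144
  K = 57
  L = 50 − 6·144 − 5·57 = -1099
  R = 210 + 57 − 6·(-1099) = 6861
  X = 282 − 144 + 6·57 + 6·6861 = 41646
Policy A (K − 54, R := 149):
  Q = 144
  K = 57 − 54 = 3
  L = 50 − 6·144 − 5·3 = -829
  R = 149
  X = 282 − 144 + 6·3 + 6·149 = 1050
ΔL = -829 − (-1099) = 270; ΔX = 1050 − 41646 = -40596
Score = (-4)·270 + 5·(-40596) = -204060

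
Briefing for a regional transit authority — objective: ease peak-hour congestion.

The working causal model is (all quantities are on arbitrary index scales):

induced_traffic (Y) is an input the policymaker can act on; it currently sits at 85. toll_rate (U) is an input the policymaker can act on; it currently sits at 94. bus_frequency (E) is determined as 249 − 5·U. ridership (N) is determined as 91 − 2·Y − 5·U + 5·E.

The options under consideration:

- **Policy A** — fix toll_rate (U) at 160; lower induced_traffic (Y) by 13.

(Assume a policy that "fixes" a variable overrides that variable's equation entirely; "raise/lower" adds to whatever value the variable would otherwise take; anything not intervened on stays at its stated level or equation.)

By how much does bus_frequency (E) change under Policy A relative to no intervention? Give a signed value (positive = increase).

Baseline:
  U = 94
  E = 249 − 5·94 = -221
Policy A (U := 160, Y − 13):
  U = 160
  E = 249 − 5·160 = -551
Change in E: -551 − (-221) = -330

-330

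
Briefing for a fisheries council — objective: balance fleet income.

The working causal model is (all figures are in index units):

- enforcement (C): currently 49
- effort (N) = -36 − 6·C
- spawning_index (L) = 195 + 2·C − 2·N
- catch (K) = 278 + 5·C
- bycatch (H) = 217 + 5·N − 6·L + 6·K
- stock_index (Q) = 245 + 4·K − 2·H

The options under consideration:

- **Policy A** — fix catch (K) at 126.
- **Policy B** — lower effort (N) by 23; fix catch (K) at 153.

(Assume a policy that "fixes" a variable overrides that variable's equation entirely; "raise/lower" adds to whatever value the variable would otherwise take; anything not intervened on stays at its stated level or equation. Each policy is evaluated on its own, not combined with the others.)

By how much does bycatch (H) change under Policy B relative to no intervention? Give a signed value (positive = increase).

Baseline:
  C = 49
  N = -36 − 6·49 = -330
  L = 195 + 2·49 − 2·(-330) = 953
  K = 278 + 5·49 = 523
  H = 217 + 5·(-330) − 6·953 + 6·523 = -4013
Policy B (N − 23, K := 153):
  C = 49
  N = -36 − 6·49 (−23 from intervention) = -353
  L = 195 + 2·49 − 2·(-353) = 999
  K = 153
  H = 217 + 5·(-353) − 6·999 + 6·153 = -6624
Change in H: -6624 − (-4013) = -2611

-2611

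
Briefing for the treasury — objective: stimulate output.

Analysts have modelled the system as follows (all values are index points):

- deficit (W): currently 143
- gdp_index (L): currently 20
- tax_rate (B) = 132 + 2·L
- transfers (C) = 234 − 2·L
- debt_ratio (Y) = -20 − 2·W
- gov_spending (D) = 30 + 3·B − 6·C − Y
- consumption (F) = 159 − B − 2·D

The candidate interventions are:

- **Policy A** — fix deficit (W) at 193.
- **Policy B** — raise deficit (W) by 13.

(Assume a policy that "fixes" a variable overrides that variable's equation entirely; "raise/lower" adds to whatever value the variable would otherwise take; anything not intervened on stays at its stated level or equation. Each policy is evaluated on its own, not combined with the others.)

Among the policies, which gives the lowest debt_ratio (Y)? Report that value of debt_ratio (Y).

-406

Policy A (W := 193):
  W = 193
  Y = -20 − 2·193 = -406
Policy B (W + 13):
  W = 143 + 13 = 156
  Y = -20 − 2·156 = -332
Comparing — Policy A: Y=-406, Policy B: Y=-332. Lowest is -406 (Policy A).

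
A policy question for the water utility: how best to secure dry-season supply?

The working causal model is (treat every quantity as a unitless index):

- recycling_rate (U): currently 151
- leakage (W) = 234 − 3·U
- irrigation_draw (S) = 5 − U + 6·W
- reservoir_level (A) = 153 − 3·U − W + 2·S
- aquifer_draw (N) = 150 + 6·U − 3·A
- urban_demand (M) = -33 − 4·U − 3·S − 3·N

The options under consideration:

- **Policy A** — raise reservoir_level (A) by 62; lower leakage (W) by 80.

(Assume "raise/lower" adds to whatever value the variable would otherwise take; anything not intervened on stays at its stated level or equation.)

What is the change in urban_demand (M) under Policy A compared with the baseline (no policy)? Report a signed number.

Baseline:
  U = 151
  W = 234 − 3·151 = -219
  S = 5 − 151 + 6·(-219) = -1460
  A = 153 − 3·151 − (-219) + 2·(-1460) = -3001
  N = 150 + 6·151 − 3·(-3001) = 10059
  M = -33 − 4·151 − 3·(-1460) − 3·10059 = -26434
Policy A (A + 62, W − 80):
  U = 151
  W = 234 − 3·151 (−80 from intervention) = -299
  S = 5 − 151 + 6·(-299) = -1940
  A = 153 − 3·151 − (-299) + 2·(-1940) (+62 from intervention) = -3819
  N = 150 + 6·151 − 3·(-3819) = 12513
  M = -33 − 4·151 − 3·(-1940) − 3·12513 = -32356
Change in M: -32356 − (-26434) = -5922

-5922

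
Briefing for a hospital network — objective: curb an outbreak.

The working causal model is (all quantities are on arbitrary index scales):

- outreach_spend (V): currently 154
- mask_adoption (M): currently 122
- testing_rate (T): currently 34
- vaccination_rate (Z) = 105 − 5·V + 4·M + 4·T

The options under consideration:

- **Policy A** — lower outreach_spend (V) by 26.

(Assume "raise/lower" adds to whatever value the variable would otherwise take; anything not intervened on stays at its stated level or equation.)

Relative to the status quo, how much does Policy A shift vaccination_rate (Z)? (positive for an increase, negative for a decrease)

130

Baseline:
  V = 154
  M = 122
  T = 34
  Z = 105 − 5·154 + 4·122 + 4·34 = -41
Policy A (V − 26):
  V = 154 − 26 = 128
  M = 122
  T = 34
  Z = 105 − 5·128 + 4·122 + 4·34 = 89
Change in Z: 89 − (-41) = 130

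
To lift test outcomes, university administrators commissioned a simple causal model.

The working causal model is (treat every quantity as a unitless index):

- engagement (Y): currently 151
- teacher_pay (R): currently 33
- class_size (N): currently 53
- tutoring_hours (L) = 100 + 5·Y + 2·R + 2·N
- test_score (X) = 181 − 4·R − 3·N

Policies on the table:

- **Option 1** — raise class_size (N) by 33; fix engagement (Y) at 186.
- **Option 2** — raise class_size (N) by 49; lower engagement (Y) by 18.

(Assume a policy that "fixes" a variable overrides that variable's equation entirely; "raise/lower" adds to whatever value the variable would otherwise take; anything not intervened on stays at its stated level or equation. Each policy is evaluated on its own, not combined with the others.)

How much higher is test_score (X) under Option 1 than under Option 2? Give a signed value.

48

Option 1 (N + 33, Y := 186):
  R = 33
  N = 53 + 33 = 86
  X = 181 − 4·33 − 3·86 = -209
Option 2 (N + 49, Y − 18):
  R = 33
  N = 53 + 49 = 102
  X = 181 − 4·33 − 3·102 = -257
X: -209 − (-257) = 48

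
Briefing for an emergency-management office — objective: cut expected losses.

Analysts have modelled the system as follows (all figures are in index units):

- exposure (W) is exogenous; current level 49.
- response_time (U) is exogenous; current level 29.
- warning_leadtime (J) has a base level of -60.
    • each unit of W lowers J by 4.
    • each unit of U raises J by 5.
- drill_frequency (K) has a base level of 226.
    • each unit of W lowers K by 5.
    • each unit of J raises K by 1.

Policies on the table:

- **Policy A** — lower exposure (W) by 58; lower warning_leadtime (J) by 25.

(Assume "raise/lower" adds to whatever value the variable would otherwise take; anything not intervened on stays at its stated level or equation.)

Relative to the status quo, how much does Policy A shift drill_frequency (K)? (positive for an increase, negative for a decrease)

Baseline:
  W = 49
  U = 29
  J = -60 − 4·49 + 5·29 = -111
  K = 226 − 5·49 + (-111) = -130
Policy A (W − 58, J − 25):
  W = 49 − 58 = -9
  U = 29
  J = -60 − 4·(-9) + 5·29 (−25 from intervention) = 96
  K = 226 − 5·(-9) + 96 = 367
Change in K: 367 − (-130) = 497

497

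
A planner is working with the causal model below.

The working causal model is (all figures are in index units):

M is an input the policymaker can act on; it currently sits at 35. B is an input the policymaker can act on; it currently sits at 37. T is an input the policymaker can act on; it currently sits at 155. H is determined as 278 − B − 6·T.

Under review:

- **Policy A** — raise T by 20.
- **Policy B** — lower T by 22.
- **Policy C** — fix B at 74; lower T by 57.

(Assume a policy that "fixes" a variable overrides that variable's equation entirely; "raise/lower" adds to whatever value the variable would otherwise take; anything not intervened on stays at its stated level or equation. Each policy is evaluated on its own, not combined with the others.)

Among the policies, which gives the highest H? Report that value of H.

-384

Policy A (T + 20):
  B = 37
  T = 155 + 20 = 175
  H = 278 − 37 − 6·175 = -809
Policy B (T − 22):
  B = 37
  T = 155 − 22 = 133
  H = 278 − 37 − 6·133 = -557
Policy C (B := 74, T − 57):
  B = 74
  T = 155 − 57 = 98
  H = 278 − 74 − 6·98 = -384
Comparing — Policy A: H=-809, Policy B: H=-557, Policy C: H=-384. Highest is -384 (Policy C).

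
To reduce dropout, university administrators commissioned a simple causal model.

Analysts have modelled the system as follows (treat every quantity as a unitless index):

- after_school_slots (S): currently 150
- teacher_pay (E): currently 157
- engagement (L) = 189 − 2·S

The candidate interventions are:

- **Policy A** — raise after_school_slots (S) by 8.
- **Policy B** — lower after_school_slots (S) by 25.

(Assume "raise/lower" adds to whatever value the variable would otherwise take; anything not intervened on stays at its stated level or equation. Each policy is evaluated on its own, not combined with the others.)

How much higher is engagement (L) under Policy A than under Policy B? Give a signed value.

Policy A (S + 8):
  S = 150 + 8 = 158
  L = 189 − 2·158 = -127
Policy B (S − 25):
  S = 150 − 25 = 125
  L = 189 − 2·125 = -61
L: -127 − (-61) = -66

-66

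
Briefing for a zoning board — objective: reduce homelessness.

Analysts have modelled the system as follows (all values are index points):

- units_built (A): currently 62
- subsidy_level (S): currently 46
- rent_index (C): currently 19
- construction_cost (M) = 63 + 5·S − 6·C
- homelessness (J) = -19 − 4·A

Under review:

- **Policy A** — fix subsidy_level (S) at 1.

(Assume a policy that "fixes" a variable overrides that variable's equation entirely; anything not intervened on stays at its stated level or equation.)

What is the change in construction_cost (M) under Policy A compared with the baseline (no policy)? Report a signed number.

Baseline:
  S = 46
  C = 19
  M = 63 + 5·46 − 6·19 = 179
Policy A (S := 1):
  S = 1
  C = 19
  M = 63 + 5·1 − 6·19 = -46
Change in M: -46 − 179 = -225

-225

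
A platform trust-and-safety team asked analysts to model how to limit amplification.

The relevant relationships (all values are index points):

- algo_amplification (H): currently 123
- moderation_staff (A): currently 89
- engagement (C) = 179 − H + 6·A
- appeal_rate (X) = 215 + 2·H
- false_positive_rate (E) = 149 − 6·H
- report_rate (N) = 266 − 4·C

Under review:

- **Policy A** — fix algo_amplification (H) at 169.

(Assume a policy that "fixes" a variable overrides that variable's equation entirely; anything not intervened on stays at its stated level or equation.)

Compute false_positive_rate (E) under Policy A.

Policy A (H := 169):
  H = 169
  E = 149 − 6·169 = -865

-865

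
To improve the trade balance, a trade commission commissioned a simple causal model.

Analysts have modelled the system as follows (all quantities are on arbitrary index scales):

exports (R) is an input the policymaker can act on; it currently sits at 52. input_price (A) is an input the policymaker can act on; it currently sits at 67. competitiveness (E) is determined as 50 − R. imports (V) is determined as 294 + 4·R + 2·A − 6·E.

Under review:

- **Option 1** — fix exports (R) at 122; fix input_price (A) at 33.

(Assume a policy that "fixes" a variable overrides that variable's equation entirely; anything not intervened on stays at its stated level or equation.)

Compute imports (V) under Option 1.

Option 1 (R := 122, A := 33):
  R = 122
  A = 33
  E = 50 − 122 = -72
  V = 294 + 4·122 + 2·33 − 6·(-72) = 1280

1280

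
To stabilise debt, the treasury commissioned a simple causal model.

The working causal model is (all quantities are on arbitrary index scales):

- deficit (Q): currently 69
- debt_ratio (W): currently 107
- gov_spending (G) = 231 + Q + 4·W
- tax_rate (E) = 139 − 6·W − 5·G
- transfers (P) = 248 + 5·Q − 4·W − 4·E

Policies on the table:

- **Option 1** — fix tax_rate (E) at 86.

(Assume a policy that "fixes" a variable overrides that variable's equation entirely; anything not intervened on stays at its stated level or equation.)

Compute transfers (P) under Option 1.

-179

Option 1 (E := 86):
  Q = 69
  W = 107
  G = 231 + 69 + 4·107 = 728
  E = 86
  P = 248 + 5·69 − 4·107 − 4·86 = -179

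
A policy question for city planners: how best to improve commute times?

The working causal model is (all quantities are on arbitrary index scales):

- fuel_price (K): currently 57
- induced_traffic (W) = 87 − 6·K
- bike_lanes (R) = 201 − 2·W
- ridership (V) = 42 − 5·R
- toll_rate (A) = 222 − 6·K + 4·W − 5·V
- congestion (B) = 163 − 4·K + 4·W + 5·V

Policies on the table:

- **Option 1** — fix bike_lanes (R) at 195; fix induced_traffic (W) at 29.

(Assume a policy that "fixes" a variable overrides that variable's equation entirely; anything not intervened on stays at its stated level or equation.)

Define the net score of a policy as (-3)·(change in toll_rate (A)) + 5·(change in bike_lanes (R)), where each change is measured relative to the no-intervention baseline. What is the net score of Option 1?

32712

Baseline:
  K = 57
  W = 87 − 6·57 = -255
  R = 201 − 2·(-255) = 711
  V = 42 − 5·711 = -3513
  A = 222 − 6·57 + 4·(-255) − 5·(-3513) = 16425
Option 1 (R := 195, W := 29):
  K = 57
  W = 29
  R = 195
  V = 42 − 5·195 = -933
  A = 222 − 6·57 + 4·29 − 5·(-933) = 4661
ΔA = 4661 − 16425 = -11764; ΔR = 195 − 711 = -516
Score = (-3)·(-11764) + 5·(-516) = 32712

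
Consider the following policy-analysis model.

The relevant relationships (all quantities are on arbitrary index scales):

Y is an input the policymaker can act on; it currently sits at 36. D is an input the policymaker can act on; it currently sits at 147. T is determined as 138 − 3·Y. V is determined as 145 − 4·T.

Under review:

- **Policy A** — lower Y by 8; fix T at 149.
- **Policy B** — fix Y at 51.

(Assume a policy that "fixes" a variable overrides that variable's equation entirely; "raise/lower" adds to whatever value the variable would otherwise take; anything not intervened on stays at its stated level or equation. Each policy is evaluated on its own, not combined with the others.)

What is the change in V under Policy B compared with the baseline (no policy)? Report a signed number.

180

Baseline:
  Y = 36
  T = 138 − 3·36 = 30
  V = 145 − 4·30 = 25
Policy B (Y := 51):
  Y = 51
  T = 138 − 3·51 = -15
  V = 145 − 4·(-15) = 205
Change in V: 205 − 25 = 180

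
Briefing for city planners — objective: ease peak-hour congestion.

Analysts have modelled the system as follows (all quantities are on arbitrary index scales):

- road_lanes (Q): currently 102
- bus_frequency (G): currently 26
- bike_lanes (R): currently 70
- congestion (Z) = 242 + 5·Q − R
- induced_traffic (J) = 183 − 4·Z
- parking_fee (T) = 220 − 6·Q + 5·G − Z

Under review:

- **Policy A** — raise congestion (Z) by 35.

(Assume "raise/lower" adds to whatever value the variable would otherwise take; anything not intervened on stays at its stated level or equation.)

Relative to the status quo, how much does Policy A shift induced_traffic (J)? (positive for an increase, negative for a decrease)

Baseline:
  Q = 102
  R = 70
  Z = 242 + 5·102 − 70 = 682
  J = 183 − 4·682 = -2545
Policy A (Z + 35):
  Q = 102
  R = 70
  Z = 242 + 5·102 − 70 (+35 from intervention) = 717
  J = 183 − 4·717 = -2685
Change in J: -2685 − (-2545) = -140

-140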